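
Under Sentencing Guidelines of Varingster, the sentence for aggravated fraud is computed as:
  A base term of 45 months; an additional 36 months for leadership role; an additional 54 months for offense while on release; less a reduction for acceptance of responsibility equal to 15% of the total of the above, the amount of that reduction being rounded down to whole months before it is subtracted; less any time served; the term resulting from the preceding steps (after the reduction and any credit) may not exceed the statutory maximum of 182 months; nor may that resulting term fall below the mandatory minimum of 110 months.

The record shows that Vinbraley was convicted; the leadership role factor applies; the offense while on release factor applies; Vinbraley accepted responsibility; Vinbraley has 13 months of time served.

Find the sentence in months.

Sentence: 110 months

Leadership role enhancement: +36 months
Offense while on release enhancement: +54 months
Adjusted term: 45 months + 36 months + 54 months = 135 months
Acceptance of responsibility reduction: 15% of 135 months = 20 months (rounded down)
After reduction: 135 − 20 = 115 months
Less time served: 115 months − 13 months = 102 months
Cap at 182 months: 102 months is within the cap, no reduction.
Minimum 110 months: 102 months is below the minimum → 110 months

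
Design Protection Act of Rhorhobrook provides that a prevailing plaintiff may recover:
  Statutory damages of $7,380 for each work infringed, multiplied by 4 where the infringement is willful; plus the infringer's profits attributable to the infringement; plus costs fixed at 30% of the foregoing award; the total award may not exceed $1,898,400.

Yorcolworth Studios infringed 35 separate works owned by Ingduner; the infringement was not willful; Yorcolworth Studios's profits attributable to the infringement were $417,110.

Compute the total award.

Award: $878,033

Statutory damages: 35 × $7,380 = $258,300
Infringement not willful: no ×4 enhancement.
Combined award: $258,300 + $417,110 = $675,410
Costs: 30% of $675,410 = $202,623
Award plus costs: $675,410 + $202,623 = $878,033
Cap at $1,898,400: $878,033 is within the cap, no reduction.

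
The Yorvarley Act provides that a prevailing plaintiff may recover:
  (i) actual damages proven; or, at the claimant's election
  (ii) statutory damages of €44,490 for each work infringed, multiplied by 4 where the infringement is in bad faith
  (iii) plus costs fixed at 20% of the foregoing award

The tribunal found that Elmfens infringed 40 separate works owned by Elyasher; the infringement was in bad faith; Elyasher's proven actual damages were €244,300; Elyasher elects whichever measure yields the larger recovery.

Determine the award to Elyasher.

Statutory damages: 40 × €44,490 = €1,779,600
Multiplied by 4: 4 × €1,779,600 = €7,118,400
Greater of actual damages (€244,300) or enhanced statutory damages (€7,118,400): €7,118,400
Costs: 20% of €7,118,400 = €1,423,680
Award plus costs: €7,118,400 + €1,423,680 = €8,542,080

Award: €8,542,080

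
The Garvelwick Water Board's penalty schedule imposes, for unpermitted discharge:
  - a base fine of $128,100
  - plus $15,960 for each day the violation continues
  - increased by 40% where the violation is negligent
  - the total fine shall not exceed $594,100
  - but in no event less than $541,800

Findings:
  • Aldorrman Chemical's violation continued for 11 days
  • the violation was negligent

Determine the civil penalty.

$541,800

Per-day component: 11 × $15,960 = $175,560
Base plus per-day: $128,100 + $175,560 = $303,660
Enhancement: 40% of $303,660 = $121,464
Enhanced fine: $303,660 + $121,464 = $425,124
Cap at $594,100: $425,124 is within the cap, no reduction.
Minimum $541,800: $425,124 is below the minimum → $541,800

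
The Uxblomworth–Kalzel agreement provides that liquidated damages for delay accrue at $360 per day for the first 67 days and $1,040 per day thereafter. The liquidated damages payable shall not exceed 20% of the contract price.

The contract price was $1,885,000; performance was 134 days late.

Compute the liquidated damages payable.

First 67 days: 67 × $360 = $24,120
Remaining days: (134 − 67) × $1,040 = $69,680
Accrued per-day damages: $24,120 + $69,680 = $93,800
Cap: 20% of $1,885,000 = $377,000
Cap at $377,000: $93,800 is within the cap, no reduction.

$93,800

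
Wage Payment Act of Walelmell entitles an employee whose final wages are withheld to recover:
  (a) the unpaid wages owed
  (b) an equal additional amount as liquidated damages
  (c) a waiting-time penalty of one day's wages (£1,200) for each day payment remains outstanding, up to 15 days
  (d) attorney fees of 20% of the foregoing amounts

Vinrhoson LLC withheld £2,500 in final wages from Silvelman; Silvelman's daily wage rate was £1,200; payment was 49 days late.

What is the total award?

Liquidated damages (equal amount): £2,500
Penalty days: min(49, 15) = 15
Waiting-time penalty: 15 × £1,200 = £18,000
Subtotal: £2,500 + £2,500 + £18,000 = £23,000
Attorney fees: 20% of £23,000 = £4,600
Total award: £23,000 + £4,600 = £27,600

£27,600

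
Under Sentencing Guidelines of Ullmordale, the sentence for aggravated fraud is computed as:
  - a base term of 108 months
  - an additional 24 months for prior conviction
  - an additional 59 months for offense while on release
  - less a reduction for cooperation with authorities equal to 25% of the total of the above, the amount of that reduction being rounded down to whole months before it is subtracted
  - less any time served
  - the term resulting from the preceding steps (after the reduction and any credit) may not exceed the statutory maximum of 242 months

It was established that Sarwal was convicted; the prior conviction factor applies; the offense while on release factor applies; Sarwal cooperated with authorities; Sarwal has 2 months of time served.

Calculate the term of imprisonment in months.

Sentence: 142 months

Prior conviction enhancement: +24 months
Offense while on release enhancement: +59 months
Adjusted term: 108 months + 24 months + 59 months = 191 months
Cooperation with authorities reduction: 25% of 191 months = 47 months (rounded down)
After reduction: 191 − 47 = 144 months
Less time served: 144 months − 2 months = 142 months
Cap at 242 months: 142 months is within the cap, no reduction.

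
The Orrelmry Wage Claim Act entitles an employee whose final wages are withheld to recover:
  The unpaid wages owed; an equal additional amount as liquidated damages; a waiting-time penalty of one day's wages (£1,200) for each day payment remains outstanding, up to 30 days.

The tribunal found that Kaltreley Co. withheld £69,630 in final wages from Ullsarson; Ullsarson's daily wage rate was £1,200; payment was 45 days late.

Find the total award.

Liquidated damages (equal amount): £69,630
Penalty days: min(45, 30) = 30
Waiting-time penalty: 30 × £1,200 = £36,000
Total award: £69,630 + £69,630 + £36,000 = £175,260

Total award: £175,260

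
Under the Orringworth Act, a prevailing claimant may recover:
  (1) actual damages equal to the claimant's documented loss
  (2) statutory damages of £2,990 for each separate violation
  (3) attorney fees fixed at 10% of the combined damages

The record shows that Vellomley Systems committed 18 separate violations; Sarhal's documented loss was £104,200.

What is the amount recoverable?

Statutory damages: 18 × £2,990 = £53,820
Combined damages: £104,200 + £53,820 = £158,020
Attorney fees: 10% of £158,020 = £15,802
Total recovery: £158,020 + £15,802 = £173,822

£173,822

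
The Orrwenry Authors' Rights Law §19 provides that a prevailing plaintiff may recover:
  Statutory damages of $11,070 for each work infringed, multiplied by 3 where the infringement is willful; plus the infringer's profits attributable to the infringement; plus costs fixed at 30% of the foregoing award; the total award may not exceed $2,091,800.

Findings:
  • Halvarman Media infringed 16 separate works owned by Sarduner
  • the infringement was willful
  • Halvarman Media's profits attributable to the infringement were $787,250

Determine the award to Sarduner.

$1,714,193

Statutory damages: 16 × $11,070 = $177,120
Trebled: 3 × $177,120 = $531,360
Combined award: $531,360 + $787,250 = $1,318,610
Costs: 30% of $1,318,610 = $395,583
Award plus costs: $1,318,610 + $395,583 = $1,714,193
Cap at $2,091,800: $1,714,193 is within the cap, no reduction.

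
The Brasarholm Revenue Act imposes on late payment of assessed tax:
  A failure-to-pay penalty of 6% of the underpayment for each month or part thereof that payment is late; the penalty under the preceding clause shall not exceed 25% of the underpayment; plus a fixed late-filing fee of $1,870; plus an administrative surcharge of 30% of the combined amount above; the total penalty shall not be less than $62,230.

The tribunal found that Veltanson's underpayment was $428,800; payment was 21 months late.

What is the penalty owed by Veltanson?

$141,791

Accrued rate: 6% × 21 = 126%, capped at 25% → 25%
Failure-to-pay penalty: 25% of $428,800 = $107,200
Penalty before surcharge: $107,200 + $1,870 = $109,070
Administrative surcharge: 30% of $109,070 = $32,721
Total penalty: $109,070 + $32,721 = $141,791
Minimum $62,230: $141,791 meets the minimum, no increase.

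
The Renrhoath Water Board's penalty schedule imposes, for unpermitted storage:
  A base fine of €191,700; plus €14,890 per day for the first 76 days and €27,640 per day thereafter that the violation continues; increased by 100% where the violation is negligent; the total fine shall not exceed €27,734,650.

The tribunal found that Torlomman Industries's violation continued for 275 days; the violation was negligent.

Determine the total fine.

€13,647,400

First 76 days: 76 × €14,890 = €1,131,640
Remaining days: (275 − 76) × €27,640 = €5,500,360
Per-day component: €1,131,640 + €5,500,360 = €6,632,000
Base plus per-day: €191,700 + €6,632,000 = €6,823,700
Enhancement: 100% of €6,823,700 = €6,823,700
Enhanced fine: €6,823,700 + €6,823,700 = €13,647,400
Cap at €27,734,650: €13,647,400 is within the cap, no reduction.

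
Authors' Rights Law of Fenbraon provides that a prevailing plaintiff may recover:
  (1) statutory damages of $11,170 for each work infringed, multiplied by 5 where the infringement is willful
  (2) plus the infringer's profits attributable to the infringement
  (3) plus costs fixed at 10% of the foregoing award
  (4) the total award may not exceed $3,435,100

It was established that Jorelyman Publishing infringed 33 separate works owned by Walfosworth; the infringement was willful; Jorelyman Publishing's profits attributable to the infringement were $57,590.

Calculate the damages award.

Award: $2,090,704

Statutory damages: 33 × $11,170 = $368,610
Multiplied by 5: 5 × $368,610 = $1,843,050
Combined award: $1,843,050 + $57,590 = $1,900,640
Costs: 10% of $1,900,640 = $190,064
Award plus costs: $1,900,640 + $190,064 = $2,090,704
Cap at $3,435,100: $2,090,704 is within the cap, no reduction.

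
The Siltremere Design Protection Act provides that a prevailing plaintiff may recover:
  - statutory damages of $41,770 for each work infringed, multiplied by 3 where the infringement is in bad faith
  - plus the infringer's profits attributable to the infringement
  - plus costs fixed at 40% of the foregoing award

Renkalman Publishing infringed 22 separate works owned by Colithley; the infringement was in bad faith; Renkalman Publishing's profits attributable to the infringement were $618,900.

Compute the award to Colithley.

$4,726,008

Statutory damages: 22 × $41,770 = $918,940
Trebled: 3 × $918,940 = $2,756,820
Combined award: $2,756,820 + $618,900 = $3,375,720
Costs: 40% of $3,375,720 = $1,350,288
Award plus costs: $3,375,720 + $1,350,288 = $4,726,008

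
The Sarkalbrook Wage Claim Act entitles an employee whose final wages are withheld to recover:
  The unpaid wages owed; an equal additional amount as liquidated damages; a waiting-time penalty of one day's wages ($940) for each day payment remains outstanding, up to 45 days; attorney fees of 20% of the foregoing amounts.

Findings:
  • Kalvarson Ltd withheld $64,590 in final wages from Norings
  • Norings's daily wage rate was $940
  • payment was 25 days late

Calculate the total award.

Liquidated damages (equal amount): $64,590
Penalty days: min(25, 45) = 25
Waiting-time penalty: 25 × $940 = $23,500
Subtotal: $64,590 + $64,590 + $23,500 = $152,680
Attorney fees: 20% of $152,680 = $30,536
Total award: $152,680 + $30,536 = $183,216

$183,216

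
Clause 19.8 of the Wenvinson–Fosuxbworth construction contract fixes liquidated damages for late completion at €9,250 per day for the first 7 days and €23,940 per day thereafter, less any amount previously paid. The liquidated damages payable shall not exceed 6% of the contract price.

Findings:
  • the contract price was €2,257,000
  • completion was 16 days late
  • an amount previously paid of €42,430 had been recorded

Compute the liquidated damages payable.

Liquidated damages: €135,420

First 7 days: 7 × €9,250 = €64,750
Remaining days: (16 − 7) × €23,940 = €215,460
Accrued per-day damages: €64,750 + €215,460 = €280,210
Less amount previously paid: €280,210 − €42,430 = €237,780
Cap: 6% of €2,257,000 = €135,420
Cap at €135,420: €237,780 exceeds the cap → €135,420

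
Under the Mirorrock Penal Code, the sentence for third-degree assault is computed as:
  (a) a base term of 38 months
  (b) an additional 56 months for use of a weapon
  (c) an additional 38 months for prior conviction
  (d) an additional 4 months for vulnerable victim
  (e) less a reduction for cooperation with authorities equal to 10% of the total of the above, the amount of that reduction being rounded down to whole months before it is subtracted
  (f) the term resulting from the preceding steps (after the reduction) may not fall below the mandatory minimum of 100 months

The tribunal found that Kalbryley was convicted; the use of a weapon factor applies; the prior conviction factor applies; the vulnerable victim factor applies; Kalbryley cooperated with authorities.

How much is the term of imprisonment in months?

Use of a weapon enhancement: +56 months
Prior conviction enhancement: +38 months
Vulnerable victim enhancement: +4 months
Adjusted term: 38 months + 56 months + 38 months + 4 months = 136 months
Cooperation with authorities reduction: 10% of 136 months = 13 months (rounded down)
After reduction: 136 − 13 = 123 months
Minimum 100 months: 123 months meets the minimum, no increase.

Sentence: 123 months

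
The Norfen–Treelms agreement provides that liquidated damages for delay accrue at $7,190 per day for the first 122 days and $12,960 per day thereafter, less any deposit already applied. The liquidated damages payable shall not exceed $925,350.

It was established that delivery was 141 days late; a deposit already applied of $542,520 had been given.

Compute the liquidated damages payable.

$580,900

First 122 days: 122 × $7,190 = $877,180
Remaining days: (141 − 122) × $12,960 = $246,240
Accrued per-day damages: $877,180 + $246,240 = $1,123,420
Less deposit already applied: $1,123,420 − $542,520 = $580,900
Cap at $925,350: $580,900 is within the cap, no reduction.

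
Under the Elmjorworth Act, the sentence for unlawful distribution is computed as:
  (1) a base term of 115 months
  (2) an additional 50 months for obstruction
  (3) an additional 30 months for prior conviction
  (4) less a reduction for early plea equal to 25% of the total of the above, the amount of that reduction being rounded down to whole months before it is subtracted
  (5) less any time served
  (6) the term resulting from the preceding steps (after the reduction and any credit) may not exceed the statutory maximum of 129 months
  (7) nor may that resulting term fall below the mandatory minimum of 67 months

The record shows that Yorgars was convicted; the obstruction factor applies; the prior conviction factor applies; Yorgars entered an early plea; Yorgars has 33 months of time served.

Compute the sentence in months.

114 months

Obstruction enhancement: +50 months
Prior conviction enhancement: +30 months
Adjusted term: 115 months + 50 months + 30 months = 195 months
Early plea reduction: 25% of 195 months = 48 months (rounded down)
After reduction: 195 − 48 = 147 months
Less time served: 147 months − 33 months = 114 months
Cap at 129 months: 114 months is within the cap, no reduction.
Minimum 67 months: 114 months meets the minimum, no increase.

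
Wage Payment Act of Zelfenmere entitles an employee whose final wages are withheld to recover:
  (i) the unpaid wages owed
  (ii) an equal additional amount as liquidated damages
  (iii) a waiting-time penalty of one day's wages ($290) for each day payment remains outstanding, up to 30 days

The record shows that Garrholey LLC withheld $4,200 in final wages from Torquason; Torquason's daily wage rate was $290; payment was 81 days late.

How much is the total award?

Liquidated damages (equal amount): $4,200
Penalty days: min(81, 30) = 30
Waiting-time penalty: 30 × $290 = $8,700
Total award: $4,200 + $4,200 + $8,700 = $17,100

$17,100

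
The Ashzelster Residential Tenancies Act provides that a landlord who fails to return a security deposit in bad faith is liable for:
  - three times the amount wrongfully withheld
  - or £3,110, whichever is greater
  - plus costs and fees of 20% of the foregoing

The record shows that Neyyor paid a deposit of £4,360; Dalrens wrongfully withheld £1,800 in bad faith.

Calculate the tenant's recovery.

Trebled: 3 × £1,800 = £5,400
Minimum £3,110: £5,400 meets the minimum, no increase.
Costs and fees: 20% of £5,400 = £1,080
Total recovery: £5,400 + £1,080 = £6,480

Recovery: £6,480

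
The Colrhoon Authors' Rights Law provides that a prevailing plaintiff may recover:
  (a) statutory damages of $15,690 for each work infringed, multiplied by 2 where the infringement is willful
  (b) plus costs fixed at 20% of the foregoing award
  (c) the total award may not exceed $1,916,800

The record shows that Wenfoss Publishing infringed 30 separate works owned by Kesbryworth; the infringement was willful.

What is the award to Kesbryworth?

Statutory damages: 30 × $15,690 = $470,700
Doubled: 2 × $470,700 = $941,400
Costs: 20% of $941,400 = $188,280
Award plus costs: $941,400 + $188,280 = $1,129,680
Cap at $1,916,800: $1,129,680 is within the cap, no reduction.

Award: $1,129,680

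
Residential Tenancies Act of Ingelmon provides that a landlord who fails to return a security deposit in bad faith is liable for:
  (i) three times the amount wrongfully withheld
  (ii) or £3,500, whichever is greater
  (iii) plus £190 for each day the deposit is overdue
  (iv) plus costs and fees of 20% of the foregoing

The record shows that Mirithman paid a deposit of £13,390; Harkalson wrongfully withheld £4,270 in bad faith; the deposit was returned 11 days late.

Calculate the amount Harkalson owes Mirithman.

Recovery: £17,880

Trebled: 3 × £4,270 = £12,810
Minimum £3,500: £12,810 meets the minimum, no increase.
Late-return penalty: 11 × £190 = £2,090
Damages plus late penalty: £12,810 + £2,090 = £14,900
Costs and fees: 20% of £14,900 = £2,980
Total recovery: £14,900 + £2,980 = £17,880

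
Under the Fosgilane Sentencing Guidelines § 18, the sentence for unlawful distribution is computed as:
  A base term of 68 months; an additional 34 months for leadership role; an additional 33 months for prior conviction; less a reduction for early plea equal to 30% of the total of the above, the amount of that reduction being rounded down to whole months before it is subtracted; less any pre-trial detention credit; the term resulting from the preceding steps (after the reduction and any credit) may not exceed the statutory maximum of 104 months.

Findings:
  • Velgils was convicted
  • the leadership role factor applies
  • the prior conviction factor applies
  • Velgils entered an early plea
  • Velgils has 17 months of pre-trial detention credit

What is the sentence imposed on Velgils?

78 months

Leadership role enhancement: +34 months
Prior conviction enhancement: +33 months
Adjusted term: 68 months + 34 months + 33 months = 135 months
Early plea reduction: 30% of 135 months = 40 months (rounded down)
After reduction: 135 − 40 = 95 months
Less pre-trial detention credit: 95 months − 17 months = 78 months
Cap at 104 months: 78 months is within the cap, no reduction.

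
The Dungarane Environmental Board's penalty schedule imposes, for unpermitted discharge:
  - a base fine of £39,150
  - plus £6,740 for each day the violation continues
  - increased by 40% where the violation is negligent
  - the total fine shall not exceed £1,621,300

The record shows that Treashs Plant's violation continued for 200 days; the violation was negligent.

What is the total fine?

£1,621,300

Per-day component: 200 × £6,740 = £1,348,000
Base plus per-day: £39,150 + £1,348,000 = £1,387,150
Enhancement: 40% of £1,387,150 = £554,860
Enhanced fine: £1,387,150 + £554,860 = £1,942,010
Cap at £1,621,300: £1,942,010 exceeds the cap → £1,621,300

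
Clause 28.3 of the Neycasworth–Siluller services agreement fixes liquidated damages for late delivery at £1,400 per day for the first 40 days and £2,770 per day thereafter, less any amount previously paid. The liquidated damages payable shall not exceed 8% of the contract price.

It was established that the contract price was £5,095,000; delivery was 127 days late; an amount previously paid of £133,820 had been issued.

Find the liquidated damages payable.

First 40 days: 40 × £1,400 = £56,000
Remaining days: (127 − 40) × £2,770 = £240,990
Accrued per-day damages: £56,000 + £240,990 = £296,990
Less amount previously paid: £296,990 − £133,820 = £163,170
Cap: 8% of £5,095,000 = £407,600
Cap at £407,600: £163,170 is within the cap, no reduction.

Liquidated damages: £163,170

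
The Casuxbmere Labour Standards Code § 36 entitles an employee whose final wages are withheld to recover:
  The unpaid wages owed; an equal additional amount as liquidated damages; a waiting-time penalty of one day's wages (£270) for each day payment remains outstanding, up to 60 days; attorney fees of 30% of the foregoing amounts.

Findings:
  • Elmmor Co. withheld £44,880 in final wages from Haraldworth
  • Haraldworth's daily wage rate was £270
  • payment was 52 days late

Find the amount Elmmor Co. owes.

Liquidated damages (equal amount): £44,880
Penalty days: min(52, 60) = 52
Waiting-time penalty: 52 × £270 = £14,040
Subtotal: £44,880 + £44,880 + £14,040 = £103,800
Attorney fees: 30% of £103,800 = £31,140
Total award: £103,800 + £31,140 = £134,940

Total award: £134,940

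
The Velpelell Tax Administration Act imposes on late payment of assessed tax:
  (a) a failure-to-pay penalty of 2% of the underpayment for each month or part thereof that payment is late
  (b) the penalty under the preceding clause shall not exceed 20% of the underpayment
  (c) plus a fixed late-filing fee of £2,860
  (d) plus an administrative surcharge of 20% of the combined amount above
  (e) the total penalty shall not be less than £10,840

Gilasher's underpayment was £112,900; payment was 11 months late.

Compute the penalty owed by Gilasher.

Accrued rate: 2% × 11 = 22%, capped at 20% → 20%
Failure-to-pay penalty: 20% of £112,900 = £22,580
Penalty before surcharge: £22,580 + £2,860 = £25,440
Administrative surcharge: 20% of £25,440 = £5,088
Total penalty: £25,440 + £5,088 = £30,528
Minimum £10,840: £30,528 meets the minimum, no increase.

£30,528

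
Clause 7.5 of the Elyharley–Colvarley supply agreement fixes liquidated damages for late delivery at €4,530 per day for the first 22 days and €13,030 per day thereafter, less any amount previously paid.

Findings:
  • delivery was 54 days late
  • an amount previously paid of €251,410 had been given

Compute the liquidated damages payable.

First 22 days: 22 × €4,530 = €99,660
Remaining days: (54 − 22) × €13,030 = €416,960
Accrued per-day damages: €99,660 + €416,960 = €516,620
Less amount previously paid: €516,620 − €251,410 = €265,210

Liquidated damages: €265,210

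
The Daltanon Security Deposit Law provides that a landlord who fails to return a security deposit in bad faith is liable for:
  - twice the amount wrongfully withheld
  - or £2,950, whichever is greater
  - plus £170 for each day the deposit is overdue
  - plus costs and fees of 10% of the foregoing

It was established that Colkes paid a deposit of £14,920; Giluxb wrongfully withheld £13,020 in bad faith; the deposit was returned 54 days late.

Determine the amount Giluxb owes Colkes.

Recovery: £38,742

Doubled: 2 × £13,020 = £26,040
Minimum £2,950: £26,040 meets the minimum, no increase.
Late-return penalty: 54 × £170 = £9,180
Damages plus late penalty: £26,040 + £9,180 = £35,220
Costs and fees: 10% of £35,220 = £3,522
Total recovery: £35,220 + £3,522 = £38,742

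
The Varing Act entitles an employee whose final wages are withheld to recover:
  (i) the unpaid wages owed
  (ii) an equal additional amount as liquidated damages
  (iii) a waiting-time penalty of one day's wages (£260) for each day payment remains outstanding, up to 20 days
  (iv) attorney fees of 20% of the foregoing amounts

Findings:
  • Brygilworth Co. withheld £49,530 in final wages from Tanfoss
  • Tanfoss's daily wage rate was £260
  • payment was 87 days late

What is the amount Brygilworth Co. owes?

Liquidated damages (equal amount): £49,530
Penalty days: min(87, 20) = 20
Waiting-time penalty: 20 × £260 = £5,200
Subtotal: £49,530 + £49,530 + £5,200 = £104,260
Attorney fees: 20% of £104,260 = £20,852
Total award: £104,260 + £20,852 = £125,112

£125,112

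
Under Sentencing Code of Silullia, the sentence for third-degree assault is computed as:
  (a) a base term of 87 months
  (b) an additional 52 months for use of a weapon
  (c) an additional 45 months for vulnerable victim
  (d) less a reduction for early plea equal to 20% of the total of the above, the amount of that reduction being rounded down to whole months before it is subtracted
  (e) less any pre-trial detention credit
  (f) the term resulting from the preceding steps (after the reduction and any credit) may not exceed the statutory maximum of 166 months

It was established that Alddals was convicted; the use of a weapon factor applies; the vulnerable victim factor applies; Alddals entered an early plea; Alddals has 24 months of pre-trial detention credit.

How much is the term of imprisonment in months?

Use of a weapon enhancement: +52 months
Vulnerable victim enhancement: +45 months
Adjusted term: 87 months + 52 months + 45 months = 184 months
Early plea reduction: 20% of 184 months = 36 months (rounded down)
After reduction: 184 − 36 = 148 months
Less pre-trial detention credit: 148 months − 24 months = 124 months
Cap at 166 months: 124 months is within the cap, no reduction.

124 months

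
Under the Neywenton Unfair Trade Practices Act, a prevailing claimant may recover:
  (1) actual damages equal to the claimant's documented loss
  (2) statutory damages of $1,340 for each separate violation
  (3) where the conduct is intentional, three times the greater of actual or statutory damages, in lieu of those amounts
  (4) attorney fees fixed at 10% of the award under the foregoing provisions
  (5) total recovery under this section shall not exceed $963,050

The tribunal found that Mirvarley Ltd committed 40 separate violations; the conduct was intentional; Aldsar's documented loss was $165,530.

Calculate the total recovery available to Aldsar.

$546,249

Statutory damages: 40 × $1,340 = $53,600
Greater of actual damages ($165,530) or statutory damages ($53,600): $165,530
Trebled: 3 × $165,530 = $496,590
Attorney fees: 10% of $496,590 = $49,659
Total before cap: $496,590 + $49,659 = $546,249
Cap at $963,050: $546,249 is within the cap, no reduction.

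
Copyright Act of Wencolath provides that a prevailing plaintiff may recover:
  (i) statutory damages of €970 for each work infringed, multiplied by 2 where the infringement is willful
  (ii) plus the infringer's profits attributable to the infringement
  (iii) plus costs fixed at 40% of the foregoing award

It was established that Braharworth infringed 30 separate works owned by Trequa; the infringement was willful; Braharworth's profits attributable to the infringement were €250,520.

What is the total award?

Statutory damages: 30 × €970 = €29,100
Doubled: 2 × €29,100 = €58,200
Combined award: €58,200 + €250,520 = €308,720
Costs: 40% of €308,720 = €123,488
Award plus costs: €308,720 + €123,488 = €432,208

€432,208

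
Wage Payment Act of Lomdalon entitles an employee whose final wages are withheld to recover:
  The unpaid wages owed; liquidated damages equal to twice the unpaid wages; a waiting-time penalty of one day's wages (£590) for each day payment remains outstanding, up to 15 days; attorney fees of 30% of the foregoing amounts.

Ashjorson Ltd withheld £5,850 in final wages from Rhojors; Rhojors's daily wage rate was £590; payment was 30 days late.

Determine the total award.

Doubled: 2 × £5,850 = £11,700
Penalty days: min(30, 15) = 15
Waiting-time penalty: 15 × £590 = £8,850
Subtotal: £5,850 + £11,700 + £8,850 = £26,400
Attorney fees: 30% of £26,400 = £7,920
Total award: £26,400 + £7,920 = £34,320

£34,320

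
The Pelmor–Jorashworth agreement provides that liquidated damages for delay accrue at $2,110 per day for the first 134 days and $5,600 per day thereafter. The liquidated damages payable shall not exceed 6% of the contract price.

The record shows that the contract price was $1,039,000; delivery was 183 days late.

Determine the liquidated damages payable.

First 134 days: 134 × $2,110 = $282,740
Remaining days: (183 − 134) × $5,600 = $274,400
Accrued per-day damages: $282,740 + $274,400 = $557,140
Cap: 6% of $1,039,000 = $62,340
Cap at $62,340: $557,140 exceeds the cap → $62,340

$62,340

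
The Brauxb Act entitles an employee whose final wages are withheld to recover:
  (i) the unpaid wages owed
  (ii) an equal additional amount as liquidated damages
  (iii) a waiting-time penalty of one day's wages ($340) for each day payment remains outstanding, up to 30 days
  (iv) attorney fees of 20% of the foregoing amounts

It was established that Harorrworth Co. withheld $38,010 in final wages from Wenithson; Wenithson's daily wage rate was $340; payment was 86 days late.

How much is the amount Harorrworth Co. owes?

Liquidated damages (equal amount): $38,010
Penalty days: min(86, 30) = 30
Waiting-time penalty: 30 × $340 = $10,200
Subtotal: $38,010 + $38,010 + $10,200 = $86,220
Attorney fees: 20% of $86,220 = $17,244
Total award: $86,220 + $17,244 = $103,464

$103,464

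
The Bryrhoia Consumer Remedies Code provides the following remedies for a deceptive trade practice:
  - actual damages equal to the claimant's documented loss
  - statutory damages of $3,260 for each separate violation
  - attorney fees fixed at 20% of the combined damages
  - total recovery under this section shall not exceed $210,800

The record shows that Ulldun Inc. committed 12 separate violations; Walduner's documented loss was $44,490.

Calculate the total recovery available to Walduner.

$100,332

Statutory damages: 12 × $3,260 = $39,120
Combined damages: $44,490 + $39,120 = $83,610
Attorney fees: 20% of $83,610 = $16,722
Total before cap: $83,610 + $16,722 = $100,332
Cap at $210,800: $100,332 is within the cap, no reduction.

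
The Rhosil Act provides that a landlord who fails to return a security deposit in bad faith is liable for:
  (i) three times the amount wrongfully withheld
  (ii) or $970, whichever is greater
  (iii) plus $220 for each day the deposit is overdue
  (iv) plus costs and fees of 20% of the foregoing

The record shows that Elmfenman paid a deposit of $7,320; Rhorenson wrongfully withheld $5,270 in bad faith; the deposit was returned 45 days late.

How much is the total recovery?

$30,852

Trebled: 3 × $5,270 = $15,810
Minimum $970: $15,810 meets the minimum, no increase.
Late-return penalty: 45 × $220 = $9,900
Damages plus late penalty: $15,810 + $9,900 = $25,710
Costs and fees: 20% of $25,710 = $5,142
Total recovery: $25,710 + $5,142 = $30,852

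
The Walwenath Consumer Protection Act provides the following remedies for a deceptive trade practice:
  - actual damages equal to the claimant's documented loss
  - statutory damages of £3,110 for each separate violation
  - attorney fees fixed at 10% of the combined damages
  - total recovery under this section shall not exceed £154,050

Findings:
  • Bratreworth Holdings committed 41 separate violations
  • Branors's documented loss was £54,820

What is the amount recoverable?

£154,050

Statutory damages: 41 × £3,110 = £127,510
Combined damages: £54,820 + £127,510 = £182,330
Attorney fees: 10% of £182,330 = £18,233
Total before cap: £182,330 + £18,233 = £200,563
Cap at £154,050: £200,563 exceeds the cap → £154,050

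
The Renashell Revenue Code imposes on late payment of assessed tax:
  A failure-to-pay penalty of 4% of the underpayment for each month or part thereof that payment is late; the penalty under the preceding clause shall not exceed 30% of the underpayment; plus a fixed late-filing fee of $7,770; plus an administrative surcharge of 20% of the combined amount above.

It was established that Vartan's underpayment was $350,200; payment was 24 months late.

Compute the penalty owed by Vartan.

Accrued rate: 4% × 24 = 96%, capped at 30% → 30%
Failure-to-pay penalty: 30% of $350,200 = $105,060
Penalty before surcharge: $105,060 + $7,770 = $112,830
Administrative surcharge: 20% of $112,830 = $22,566
Total penalty: $112,830 + $22,566 = $135,396

$135,396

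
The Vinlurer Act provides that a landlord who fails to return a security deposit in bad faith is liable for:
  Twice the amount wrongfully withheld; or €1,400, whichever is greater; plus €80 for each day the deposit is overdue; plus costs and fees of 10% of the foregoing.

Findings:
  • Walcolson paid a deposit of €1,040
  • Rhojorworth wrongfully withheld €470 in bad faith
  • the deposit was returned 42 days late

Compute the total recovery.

€5,236

Doubled: 2 × €470 = €940
Minimum €1,400: €940 is below the minimum → €1,400
Late-return penalty: 42 × €80 = €3,360
Damages plus late penalty: €1,400 + €3,360 = €4,760
Costs and fees: 10% of €4,760 = €476
Total recovery: €4,760 + €476 = €5,236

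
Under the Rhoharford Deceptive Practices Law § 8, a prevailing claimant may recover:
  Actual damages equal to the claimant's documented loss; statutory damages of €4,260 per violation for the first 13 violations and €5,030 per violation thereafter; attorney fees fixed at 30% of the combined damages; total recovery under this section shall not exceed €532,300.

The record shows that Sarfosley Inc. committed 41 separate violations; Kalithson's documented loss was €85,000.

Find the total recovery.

First 13 violations: 13 × €4,260 = €55,380
Remaining violations: (41 − 13) × €5,030 = €140,840
Statutory damages: €55,380 + €140,840 = €196,220
Combined damages: €85,000 + €196,220 = €281,220
Attorney fees: 30% of €281,220 = €84,366
Total before cap: €281,220 + €84,366 = €365,586
Cap at €532,300: €365,586 is within the cap, no reduction.

€365,586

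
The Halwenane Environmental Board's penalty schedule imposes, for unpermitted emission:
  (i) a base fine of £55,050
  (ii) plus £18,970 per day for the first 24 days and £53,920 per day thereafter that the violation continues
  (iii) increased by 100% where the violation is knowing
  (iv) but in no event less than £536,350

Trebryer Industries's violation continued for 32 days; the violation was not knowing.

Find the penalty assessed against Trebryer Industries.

£941,690

First 24 days: 24 × £18,970 = £455,280
Remaining days: (32 − 24) × £53,920 = £431,360
Per-day component: £455,280 + £431,360 = £886,640
Base plus per-day: £55,050 + £886,640 = £941,690
The violation was not knowing: no 100% increase.
Minimum £536,350: £941,690 meets the minimum, no increase.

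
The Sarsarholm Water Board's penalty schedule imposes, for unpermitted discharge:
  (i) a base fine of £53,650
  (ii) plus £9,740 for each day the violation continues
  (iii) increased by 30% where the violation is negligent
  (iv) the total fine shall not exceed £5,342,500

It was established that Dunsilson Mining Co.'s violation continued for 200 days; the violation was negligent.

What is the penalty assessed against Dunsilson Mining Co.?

£2,602,145

Per-day component: 200 × £9,740 = £1,948,000
Base plus per-day: £53,650 + £1,948,000 = £2,001,650
Enhancement: 30% of £2,001,650 = £600,495
Enhanced fine: £2,001,650 + £600,495 = £2,602,145
Cap at £5,342,500: £2,602,145 is within the cap, no reduction.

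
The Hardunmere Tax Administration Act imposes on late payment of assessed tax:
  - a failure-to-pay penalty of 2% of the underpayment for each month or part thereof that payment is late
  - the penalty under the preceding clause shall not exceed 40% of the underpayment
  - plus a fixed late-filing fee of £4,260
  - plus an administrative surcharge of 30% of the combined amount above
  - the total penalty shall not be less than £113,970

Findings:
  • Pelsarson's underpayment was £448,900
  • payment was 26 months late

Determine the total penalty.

£238,966

Accrued rate: 2% × 26 = 52%, capped at 40% → 40%
Failure-to-pay penalty: 40% of £448,900 = £179,560
Penalty before surcharge: £179,560 + £4,260 = £183,820
Administrative surcharge: 30% of £183,820 = £55,146
Total penalty: £183,820 + £55,146 = £238,966
Minimum £113,970: £238,966 meets the minimum, no increase.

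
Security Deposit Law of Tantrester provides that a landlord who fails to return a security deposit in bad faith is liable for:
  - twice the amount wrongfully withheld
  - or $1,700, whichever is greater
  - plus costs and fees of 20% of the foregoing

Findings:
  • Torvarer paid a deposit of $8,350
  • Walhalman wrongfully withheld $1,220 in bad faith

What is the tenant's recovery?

Doubled: 2 × $1,220 = $2,440
Minimum $1,700: $2,440 meets the minimum, no increase.
Costs and fees: 20% of $2,440 = $488
Total recovery: $2,440 + $488 = $2,928

$2,928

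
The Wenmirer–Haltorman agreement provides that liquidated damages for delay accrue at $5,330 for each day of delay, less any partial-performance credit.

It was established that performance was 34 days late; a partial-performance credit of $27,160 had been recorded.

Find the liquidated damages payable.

$154,060

Per-day damages: 34 × $5,330 = $181,220
Less partial-performance credit: $181,220 − $27,160 = $154,060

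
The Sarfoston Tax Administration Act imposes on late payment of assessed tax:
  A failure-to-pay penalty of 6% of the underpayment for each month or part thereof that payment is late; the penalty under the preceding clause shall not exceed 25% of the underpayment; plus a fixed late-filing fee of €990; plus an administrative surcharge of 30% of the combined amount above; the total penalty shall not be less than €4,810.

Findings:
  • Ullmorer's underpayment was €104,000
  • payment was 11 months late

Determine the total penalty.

€35,087

Accrued rate: 6% × 11 = 66%, capped at 25% → 25%
Failure-to-pay penalty: 25% of €104,000 = €26,000
Penalty before surcharge: €26,000 + €990 = €26,990
Administrative surcharge: 30% of €26,990 = €8,097
Total penalty: €26,990 + €8,097 = €35,087
Minimum €4,810: €35,087 meets the minimum, no increase.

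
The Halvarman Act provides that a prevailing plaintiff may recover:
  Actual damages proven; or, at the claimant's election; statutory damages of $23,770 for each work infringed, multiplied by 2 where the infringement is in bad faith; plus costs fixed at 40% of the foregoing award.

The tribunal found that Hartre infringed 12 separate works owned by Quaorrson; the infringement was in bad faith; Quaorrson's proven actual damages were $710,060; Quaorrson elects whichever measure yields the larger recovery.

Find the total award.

Statutory damages: 12 × $23,770 = $285,240
Doubled: 2 × $285,240 = $570,480
Greater of actual damages ($710,060) or enhanced statutory damages ($570,480): $710,060
Costs: 40% of $710,060 = $284,024
Award plus costs: $710,060 + $284,024 = $994,084

$994,084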